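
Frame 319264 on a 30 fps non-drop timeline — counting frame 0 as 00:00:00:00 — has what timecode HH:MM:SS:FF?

02:57:22:04

319264 ÷ 30 = 10642 full seconds, remainder 4 frames.
10642 s = 2 h 57 min 22 s.
Timecode: 02:57:22:04.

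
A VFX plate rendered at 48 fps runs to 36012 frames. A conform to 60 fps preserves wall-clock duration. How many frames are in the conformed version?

45015 frames

Frames at target rate = 36012 × (60) / (48) = 45015.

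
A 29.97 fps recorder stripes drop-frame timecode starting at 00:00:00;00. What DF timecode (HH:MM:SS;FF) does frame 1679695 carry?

15:34:05;27

Each 10-minute DF block holds 10 × 60 × 30 − 9 × 2 = 17982 frames. 1679695 ÷ 17982 → 93 full blocks, remainder 7369.
Within the partial block the first minute is 1800 frames and each further minute 1798, so 4 further minute boundaries passed. Total skipped labels = 18 × 93 + 2 × 4 = 1682.
Non-drop label index = 1679695 + 1682 = 1681377; at 30 labels/s that is 15:34:05:27, i.e. DF 15:34:05;27.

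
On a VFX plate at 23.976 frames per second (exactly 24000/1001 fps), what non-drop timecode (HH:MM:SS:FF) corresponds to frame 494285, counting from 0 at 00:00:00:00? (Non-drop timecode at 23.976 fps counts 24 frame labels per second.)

494285 ÷ 24 = 20595 full seconds, remainder 5 frames.
20595 s = 5 h 43 min 15 s.
Timecode: 05:43:15:05.

05:43:15:05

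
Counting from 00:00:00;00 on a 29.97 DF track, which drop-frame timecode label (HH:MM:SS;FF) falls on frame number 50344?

00:27:59;24

Ten DF minutes hold 17982 frames, so frame 50344 lies in block 2 (frames 35964–53945) with 14380 frames into that block.
The block's first minute is 1800 frames and the rest 1798 each; 14380 frames reaches minute 7, so 2 × 18 + 7 × 2 = 50 labels have been skipped so far.
Adding those back, label number 50344 + 50 = 50394 at 30 labels/s is 1679 s + 24 f = 0 h 27 min 59 s frame 24, i.e. 00:27:59;24.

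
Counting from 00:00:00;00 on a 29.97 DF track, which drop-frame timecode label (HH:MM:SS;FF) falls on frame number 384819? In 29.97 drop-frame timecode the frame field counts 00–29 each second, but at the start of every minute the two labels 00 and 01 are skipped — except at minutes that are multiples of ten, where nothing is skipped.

03:34:00;05

Ten DF minutes hold 17982 frames, so frame 384819 lies in block 21 (frames 377622–395603) with 7197 frames into that block.
The block's first minute is 1800 frames and the rest 1798 each; 7197 frames reaches minute 4, so 21 × 18 + 4 × 2 = 386 labels have been skipped so far.
Adding those back, label number 384819 + 386 = 385205 at 30 labels/s is 12840 s + 5 f = 3 h 34 min 0 s frame 5, i.e. 03:34:00;05.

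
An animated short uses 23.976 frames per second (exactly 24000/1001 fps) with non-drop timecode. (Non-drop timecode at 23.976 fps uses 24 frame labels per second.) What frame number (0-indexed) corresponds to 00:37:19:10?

53746

Total seconds to the label: (0 × 3600 + 37 × 60 + 19) = 2239.
Frame index = 2239 × 24 + 10 = 53746.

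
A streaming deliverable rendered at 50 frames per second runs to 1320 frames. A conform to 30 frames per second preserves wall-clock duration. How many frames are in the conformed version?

792 frames

Target frames = source frames × (target rate / source rate) = 1320 × (30)/(50) = 1320 × 3/5 = 792.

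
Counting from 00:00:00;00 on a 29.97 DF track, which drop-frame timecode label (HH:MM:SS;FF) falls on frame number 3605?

00:02:00;09

Each 10-minute DF block holds 10 × 60 × 30 − 9 × 2 = 17982 frames. 3605 ÷ 17982 → 0 full blocks, remainder 3605.
Within the partial block the first minute is 1800 frames and each further minute 1798, so 2 further minute boundaries passed. Total skipped labels = 18 × 0 + 2 × 2 = 4.
Non-drop label index = 3605 + 4 = 3609; at 30 labels/s that is 00:02:00:09, i.e. DF 00:02:00;09.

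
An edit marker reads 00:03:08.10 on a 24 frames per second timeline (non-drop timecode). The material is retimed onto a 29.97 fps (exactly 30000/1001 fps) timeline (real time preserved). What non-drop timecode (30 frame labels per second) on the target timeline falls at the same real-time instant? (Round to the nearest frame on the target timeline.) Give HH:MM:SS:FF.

00:03:08:07

Source frame index: (0×3600 + 3×60 + 8) × 24 + 10 = 4522.
Real time: 4522 / (24) = 2261/12 s.
Target frame: (2261/12) × (30000/1001) = 807500/143 ≈ 5646.853 → 5647.
At 30 labels/s: frame 5647 → 00:03:08:07.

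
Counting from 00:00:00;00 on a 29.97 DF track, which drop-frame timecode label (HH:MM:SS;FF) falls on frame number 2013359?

Ten DF minutes hold 17982 frames, so frame 2013359 lies in block 111 (frames 1996002–2013983) with 17357 frames into that block.
The block's first minute is 1800 frames and the rest 1798 each; 17357 frames reaches minute 9, so 111 × 18 + 9 × 2 = 2016 labels have been skipped so far.
Adding those back, label number 2013359 + 2016 = 2015375 at 30 labels/s is 67179 s + 5 f = 18 h 39 min 39 s frame 5, i.e. 18:39:39;05.

18:39:39;05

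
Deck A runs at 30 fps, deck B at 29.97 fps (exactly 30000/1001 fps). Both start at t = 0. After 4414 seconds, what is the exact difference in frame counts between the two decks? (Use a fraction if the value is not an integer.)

A emits 30 × 4414 = 132420 frames; B emits 30000/1001 × 4414 = 132420000/1001.
Difference = 132420/1001 frames (≈ 132.2877); B is behind A.

132420/1001 frames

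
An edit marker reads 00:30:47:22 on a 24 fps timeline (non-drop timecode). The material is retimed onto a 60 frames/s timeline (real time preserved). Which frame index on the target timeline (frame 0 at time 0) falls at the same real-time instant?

Source frame index: (0×3600 + 30×60 + 47) × 24 + 22 = 44350.
Real time: 44350 / (24) = 22175/12 s.
Target frame: (22175/12) × (60) = 110875.

frame 110875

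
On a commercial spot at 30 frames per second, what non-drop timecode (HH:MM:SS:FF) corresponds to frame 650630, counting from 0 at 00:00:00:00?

06:01:27:20

650630 ÷ 30 = 21687 full seconds, remainder 20 frames.
21687 s = 6 h 1 min 27 s.
Timecode: 06:01:27:20.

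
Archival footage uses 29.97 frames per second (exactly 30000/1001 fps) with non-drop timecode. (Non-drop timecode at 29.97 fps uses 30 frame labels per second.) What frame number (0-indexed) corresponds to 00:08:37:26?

15536

Total seconds to the label: (0 × 3600 + 8 × 60 + 37) = 517.
Frame index = 517 × 30 + 26 = 15536.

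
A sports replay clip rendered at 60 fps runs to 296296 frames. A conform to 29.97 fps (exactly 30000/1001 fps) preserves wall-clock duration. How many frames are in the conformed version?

Target frames = source frames × (target rate / source rate) = 296296 × (30000/1001)/(60) = 296296 × 500/1001 = 148000.

148000 frames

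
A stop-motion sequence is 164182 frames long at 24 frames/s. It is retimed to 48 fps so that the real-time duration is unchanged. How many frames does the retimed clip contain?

328364 frames

Frames at target rate = 164182 × (48) / (24) = 328364.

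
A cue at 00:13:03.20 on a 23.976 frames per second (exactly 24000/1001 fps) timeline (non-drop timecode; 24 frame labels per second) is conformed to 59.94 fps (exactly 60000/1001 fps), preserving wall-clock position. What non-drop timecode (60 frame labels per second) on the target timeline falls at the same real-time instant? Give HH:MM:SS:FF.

Source frame index: (0×3600 + 13×60 + 3) × 24 + 20 = 18812.
Real time: 18812 / (24000/1001) = 4707703/6000 s.
Target frame: (4707703/6000) × (60000/1001) = 47030.
At 60 labels/s: frame 47030 → 00:13:03:50.

00:13:03:50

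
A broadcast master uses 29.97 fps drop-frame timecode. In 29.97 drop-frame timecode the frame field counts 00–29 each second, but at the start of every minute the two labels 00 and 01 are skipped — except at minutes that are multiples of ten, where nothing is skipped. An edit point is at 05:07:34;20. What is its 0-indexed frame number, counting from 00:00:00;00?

As if non-drop at 30 labels/s: (5 × 3600 + 7 × 60 + 34) × 30 + 20 = 553640.
Minute boundaries passed: 307; those not divisible by 10: 307 − 30 = 277; dropped labels = 2 × 277 = 554.
Actual frame index = 553640 − 554 = 553086.

553086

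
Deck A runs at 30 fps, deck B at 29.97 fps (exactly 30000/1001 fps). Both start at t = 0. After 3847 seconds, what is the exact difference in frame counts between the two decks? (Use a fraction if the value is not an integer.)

115410/1001 frames

A emits 30 × 3847 = 115410 frames; B emits 30000/1001 × 3847 = 115410000/1001.
Difference = 115410/1001 frames (≈ 115.2947); B is behind A.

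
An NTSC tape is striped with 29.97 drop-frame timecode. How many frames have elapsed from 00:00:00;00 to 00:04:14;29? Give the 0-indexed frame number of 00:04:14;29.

Complete 10-minute blocks: 0, each 17982 frames → 0.
Remaining 4 whole minutes in the current block: 1800 + 3 × 1798 = 7194 frames.
Within the current minute: 14 × 30 + 29 − 2 = 447 (labels ;00/;01 skipped at this minute). Total = 0 + 7194 + 447 = 7641.

7641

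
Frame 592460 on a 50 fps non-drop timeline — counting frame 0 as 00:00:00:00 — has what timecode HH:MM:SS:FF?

03:17:29:10

592460 ÷ 50 = 11849 full seconds, remainder 10 frames.
11849 s = 3 h 17 min 29 s.
Timecode: 03:17:29:10.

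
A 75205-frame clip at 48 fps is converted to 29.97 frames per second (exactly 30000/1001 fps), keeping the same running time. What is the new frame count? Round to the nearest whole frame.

46956 frames

Frames at target rate = 75205 × (30000/1001) / (48) = 3615625/77 ≈ 46956.169.
Nearest whole frame: 46956.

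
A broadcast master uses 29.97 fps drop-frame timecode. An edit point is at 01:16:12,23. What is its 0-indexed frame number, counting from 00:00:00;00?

137045

Complete 10-minute blocks: 7, each 17982 frames → 125874.
Remaining 6 whole minutes in the current block: 1800 + 5 × 1798 = 10790 frames.
Within the current minute: 12 × 30 + 23 − 2 = 381 (labels ;00/;01 skipped at this minute). Total = 125874 + 10790 + 381 = 137045.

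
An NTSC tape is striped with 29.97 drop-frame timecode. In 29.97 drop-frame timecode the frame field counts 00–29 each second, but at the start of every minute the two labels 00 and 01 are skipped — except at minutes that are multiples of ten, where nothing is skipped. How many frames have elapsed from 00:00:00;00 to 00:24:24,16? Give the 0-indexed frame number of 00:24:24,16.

43892

As if non-drop at 30 labels/s: (0 × 3600 + 24 × 60 + 24) × 30 + 16 = 43936.
Minute boundaries passed: 24; those not divisible by 10: 24 − 2 = 22; dropped labels = 2 × 22 = 44.
Actual frame index = 43936 − 44 = 43892.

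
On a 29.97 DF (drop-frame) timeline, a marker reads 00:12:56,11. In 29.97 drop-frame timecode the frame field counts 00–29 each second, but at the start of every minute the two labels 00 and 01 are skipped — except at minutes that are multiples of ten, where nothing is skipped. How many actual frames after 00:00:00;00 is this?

As if non-drop at 30 labels/s: (0 × 3600 + 12 × 60 + 56) × 30 + 11 = 23291.
Minute boundaries passed: 12; those not divisible by 10: 12 − 1 = 11; dropped labels = 2 × 11 = 22.
Actual frame index = 23291 − 22 = 23269.

23269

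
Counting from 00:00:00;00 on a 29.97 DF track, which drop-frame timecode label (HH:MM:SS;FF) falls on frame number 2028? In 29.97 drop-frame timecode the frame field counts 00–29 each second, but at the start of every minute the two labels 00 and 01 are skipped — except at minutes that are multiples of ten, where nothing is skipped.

00:01:07;20

Ten DF minutes hold 17982 frames, so frame 2028 lies in block 0 (frames 0–17981) with 2028 frames into that block.
The block's first minute is 1800 frames and the rest 1798 each; 2028 frames reaches minute 1, so 0 × 18 + 1 × 2 = 2 labels have been skipped so far.
Adding those back, label number 2028 + 2 = 2030 at 30 labels/s is 67 s + 20 f = 0 h 1 min 7 s frame 20, i.e. 00:01:07;20.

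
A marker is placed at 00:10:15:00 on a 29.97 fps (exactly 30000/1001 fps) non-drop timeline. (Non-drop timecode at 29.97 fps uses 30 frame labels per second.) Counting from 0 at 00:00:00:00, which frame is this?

Total seconds to the label: (0 × 3600 + 10 × 60 + 15) = 615.
Frame index = 615 × 30 + 0 = 18450.

18450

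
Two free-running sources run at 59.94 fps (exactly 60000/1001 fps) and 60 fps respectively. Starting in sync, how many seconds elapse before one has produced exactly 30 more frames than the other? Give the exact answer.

The gap grows by |60 − 60000/1001| = 60/1001 frames per second.
Time for a 30-frame gap: 30 ÷ (60/1001) = 500.5 s.

500.5 seconds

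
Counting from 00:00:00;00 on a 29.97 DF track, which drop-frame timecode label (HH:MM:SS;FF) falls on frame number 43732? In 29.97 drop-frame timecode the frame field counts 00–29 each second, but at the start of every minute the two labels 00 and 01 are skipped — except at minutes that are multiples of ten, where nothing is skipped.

Ten DF minutes hold 17982 frames, so frame 43732 lies in block 2 (frames 35964–53945) with 7768 frames into that block.
The block's first minute is 1800 frames and the rest 1798 each; 7768 frames reaches minute 4, so 2 × 18 + 4 × 2 = 44 labels have been skipped so far.
Adding those back, label number 43732 + 44 = 43776 at 30 labels/s is 1459 s + 6 f = 0 h 24 min 19 s frame 6, i.e. 00:24:19;06.

00:24:19;06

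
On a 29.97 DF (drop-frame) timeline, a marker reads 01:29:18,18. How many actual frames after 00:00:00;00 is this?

Complete 10-minute blocks: 8, each 17982 frames → 143856.
Remaining 9 whole minutes in the current block: 1800 + 8 × 1798 = 16184 frames.
Within the current minute: 18 × 30 + 18 − 2 = 556 (labels ;00/;01 skipped at this minute). Total = 143856 + 16184 + 556 = 160596.

160596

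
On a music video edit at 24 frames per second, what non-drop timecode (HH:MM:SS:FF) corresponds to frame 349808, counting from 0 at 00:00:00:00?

04:02:55:08

349808 ÷ 24 = 14575 full seconds, remainder 8 frames.
14575 s = 4 h 2 min 55 s.
Timecode: 04:02:55:08.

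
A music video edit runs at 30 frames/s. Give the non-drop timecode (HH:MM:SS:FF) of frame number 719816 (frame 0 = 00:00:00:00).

719816 ÷ 30 = 23993 full seconds, remainder 26 frames.
23993 s = 6 h 39 min 53 s.
Timecode: 06:39:53:26.

06:39:53:26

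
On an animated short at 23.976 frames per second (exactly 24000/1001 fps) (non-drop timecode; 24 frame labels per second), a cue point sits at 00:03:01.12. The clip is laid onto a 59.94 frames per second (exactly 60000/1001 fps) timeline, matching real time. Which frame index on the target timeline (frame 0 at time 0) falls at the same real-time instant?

Source frame index: (0×3600 + 3×60 + 1) × 24 + 12 = 4356.
Real time: 4356 / (24000/1001) = 363363/2000 s.
Target frame: (363363/2000) × (60000/1001) = 10890.

frame 10890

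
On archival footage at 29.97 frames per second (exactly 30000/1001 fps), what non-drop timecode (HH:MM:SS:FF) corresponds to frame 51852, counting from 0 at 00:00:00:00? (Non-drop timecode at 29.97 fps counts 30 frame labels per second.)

00:28:48:12

51852 ÷ 30 = 1728 full seconds, remainder 12 frames.
1728 s = 0 h 28 min 48 s.
Timecode: 00:28:48:12.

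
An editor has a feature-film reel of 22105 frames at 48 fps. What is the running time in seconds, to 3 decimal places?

460.521 seconds

Running time = 22105 × 1/48 = 22105/48 s ≈ 460.521 s.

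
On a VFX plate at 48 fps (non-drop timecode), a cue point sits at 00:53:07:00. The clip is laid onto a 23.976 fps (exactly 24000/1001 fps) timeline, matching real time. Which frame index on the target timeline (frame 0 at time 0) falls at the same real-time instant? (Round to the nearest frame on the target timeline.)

Source frame index: (0×3600 + 53×60 + 7) × 48 + 0 = 152976.
Real time: 152976 / (48) = 3187 s.
Target frame: (3187) × (24000/1001) = 76488000/1001 ≈ 76411.588 → 76412.

frame 76412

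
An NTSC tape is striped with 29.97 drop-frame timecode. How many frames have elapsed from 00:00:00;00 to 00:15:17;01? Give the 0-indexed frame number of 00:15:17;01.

27483

Complete 10-minute blocks: 1, each 17982 frames → 17982.
Remaining 5 whole minutes in the current block: 1800 + 4 × 1798 = 8992 frames.
Within the current minute: 17 × 30 + 1 − 2 = 509 (labels ;00/;01 skipped at this minute). Total = 17982 + 8992 + 509 = 27483.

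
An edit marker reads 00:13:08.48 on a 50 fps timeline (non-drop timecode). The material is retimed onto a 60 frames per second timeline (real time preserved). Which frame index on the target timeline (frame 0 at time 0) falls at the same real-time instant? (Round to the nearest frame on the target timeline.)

frame 47338

Source frame index: (0×3600 + 13×60 + 8) × 50 + 48 = 39448.
Real time: 39448 / (50) = 19724/25 s.
Target frame: (19724/25) × (60) = 236688/5 ≈ 47337.600 → 47338.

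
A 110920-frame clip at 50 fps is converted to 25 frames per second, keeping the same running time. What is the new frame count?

Target frames = source frames × (target rate / source rate) = 110920 × (25)/(50) = 110920 × 1/2 = 55460.

55460 frames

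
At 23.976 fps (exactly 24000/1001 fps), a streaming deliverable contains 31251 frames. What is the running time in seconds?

Running time = 31251 / (24000/1001) = 1303.427125 s.

1303.427125 seconds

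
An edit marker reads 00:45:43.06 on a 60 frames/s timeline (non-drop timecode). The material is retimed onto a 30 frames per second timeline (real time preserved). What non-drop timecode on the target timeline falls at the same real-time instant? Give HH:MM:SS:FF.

Source frame index: (0×3600 + 45×60 + 43) × 60 + 6 = 164586.
Real time: 164586 / (60) = 27431/10 s.
Target frame: (27431/10) × (30) = 82293.
At 30 labels/s: frame 82293 → 00:45:43:03.

00:45:43:03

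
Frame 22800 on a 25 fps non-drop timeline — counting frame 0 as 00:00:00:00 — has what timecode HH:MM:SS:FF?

00:15:12:00

22800 ÷ 25 = 912 full seconds, remainder 0 frames.
912 s = 0 h 15 min 12 s.
Timecode: 00:15:12:00.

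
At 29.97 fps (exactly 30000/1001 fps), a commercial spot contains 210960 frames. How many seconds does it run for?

7039.032 seconds

Running time = 210960 / (30000/1001) = 7039.032 s.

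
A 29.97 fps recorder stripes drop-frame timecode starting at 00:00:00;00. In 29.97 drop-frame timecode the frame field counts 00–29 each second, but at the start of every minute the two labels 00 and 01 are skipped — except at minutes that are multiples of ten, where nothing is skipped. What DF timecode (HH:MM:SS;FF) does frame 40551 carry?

00:22:33;01

Ten DF minutes hold 17982 frames, so frame 40551 lies in block 2 (frames 35964–53945) with 4587 frames into that block.
The block's first minute is 1800 frames and the rest 1798 each; 4587 frames reaches minute 2, so 2 × 18 + 2 × 2 = 40 labels have been skipped so far.
Adding those back, label number 40551 + 40 = 40591 at 30 labels/s is 1353 s + 1 f = 0 h 22 min 33 s frame 1, i.e. 00:22:33;01.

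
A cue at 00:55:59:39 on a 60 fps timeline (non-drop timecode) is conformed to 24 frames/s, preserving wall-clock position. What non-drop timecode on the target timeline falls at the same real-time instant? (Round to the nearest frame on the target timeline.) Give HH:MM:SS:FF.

00:55:59:16

Source frame index: (0×3600 + 55×60 + 59) × 60 + 39 = 201579.
Real time: 201579 / (60) = 67193/20 s.
Target frame: (67193/20) × (24) = 403158/5 ≈ 80631.600 → 80632.
At 24 labels/s: frame 80632 → 00:55:59:16.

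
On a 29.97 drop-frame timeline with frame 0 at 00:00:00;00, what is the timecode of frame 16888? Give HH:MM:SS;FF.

00:09:23;16

Ten DF minutes hold 17982 frames, so frame 16888 lies in block 0 (frames 0–17981) with 16888 frames into that block.
The block's first minute is 1800 frames and the rest 1798 each; 16888 frames reaches minute 9, so 0 × 18 + 9 × 2 = 18 labels have been skipped so far.
Adding those back, label number 16888 + 18 = 16906 at 30 labels/s is 563 s + 16 f = 0 h 9 min 23 s frame 16, i.e. 00:09:23;16.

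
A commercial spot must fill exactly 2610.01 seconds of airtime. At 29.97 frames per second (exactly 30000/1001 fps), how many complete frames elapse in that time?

78222 frames

Frames = 2610.01 × 30000/1001 = 6023100/77 ≈ 78222.0779.
Complete frames: 78222.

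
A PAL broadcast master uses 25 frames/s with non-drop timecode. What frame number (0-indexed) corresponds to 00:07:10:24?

frame 10774

Total seconds to the label: (0 × 3600 + 7 × 60 + 10) = 430.
Frame index = 430 × 25 + 24 = 10774.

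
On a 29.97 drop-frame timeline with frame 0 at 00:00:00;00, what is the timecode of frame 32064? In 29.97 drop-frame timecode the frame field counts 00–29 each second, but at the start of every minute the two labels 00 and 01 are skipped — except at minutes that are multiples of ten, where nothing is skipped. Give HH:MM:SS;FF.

00:17:49;26

Ten DF minutes hold 17982 frames, so frame 32064 lies in block 1 (frames 17982–35963) with 14082 frames into that block.
The block's first minute is 1800 frames and the rest 1798 each; 14082 frames reaches minute 7, so 1 × 18 + 7 × 2 = 32 labels have been skipped so far.
Adding those back, label number 32064 + 32 = 32096 at 30 labels/s is 1069 s + 26 f = 0 h 17 min 49 s frame 26, i.e. 00:17:49;26.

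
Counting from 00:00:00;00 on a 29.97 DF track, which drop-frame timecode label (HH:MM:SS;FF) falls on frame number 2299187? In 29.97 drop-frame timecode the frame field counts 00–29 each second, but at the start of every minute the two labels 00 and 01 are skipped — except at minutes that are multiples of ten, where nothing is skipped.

Ten DF minutes hold 17982 frames, so frame 2299187 lies in block 127 (frames 2283714–2301695) with 15473 frames into that block.
The block's first minute is 1800 frames and the rest 1798 each; 15473 frames reaches minute 8, so 127 × 18 + 8 × 2 = 2302 labels have been skipped so far.
Adding those back, label number 2299187 + 2302 = 2301489 at 30 labels/s is 76716 s + 9 f = 21 h 18 min 36 s frame 9, i.e. 21:18:36;09.

21:18:36;09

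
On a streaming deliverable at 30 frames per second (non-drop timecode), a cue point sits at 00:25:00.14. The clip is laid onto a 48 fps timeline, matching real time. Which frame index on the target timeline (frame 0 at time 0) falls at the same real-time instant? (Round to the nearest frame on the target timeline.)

Source frame index: (0×3600 + 25×60 + 0) × 30 + 14 = 45014.
Real time: 45014 / (30) = 22507/15 s.
Target frame: (22507/15) × (48) = 360112/5 ≈ 72022.400 → 72022.

frame 72022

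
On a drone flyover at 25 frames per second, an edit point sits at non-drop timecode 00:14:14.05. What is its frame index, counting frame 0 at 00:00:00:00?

Total seconds to the label: (0 × 3600 + 14 × 60 + 14) = 854.
Frame index = 854 × 25 + 5 = 21355.

21355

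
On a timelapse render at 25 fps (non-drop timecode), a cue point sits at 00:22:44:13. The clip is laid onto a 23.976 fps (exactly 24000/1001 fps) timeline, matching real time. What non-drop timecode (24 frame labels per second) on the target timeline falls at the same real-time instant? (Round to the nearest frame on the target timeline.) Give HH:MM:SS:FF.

00:22:43:04

Source frame index: (0×3600 + 22×60 + 44) × 25 + 13 = 34113.
Real time: 34113 / (25) = 34113/25 s.
Target frame: (34113/25) × (24000/1001) = 32748480/1001 ≈ 32715.764 → 32716.
At 24 labels/s: frame 32716 → 00:22:43:04.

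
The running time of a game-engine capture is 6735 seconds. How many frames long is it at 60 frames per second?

404100 frames

Frames = 6735 × 60 = 404100.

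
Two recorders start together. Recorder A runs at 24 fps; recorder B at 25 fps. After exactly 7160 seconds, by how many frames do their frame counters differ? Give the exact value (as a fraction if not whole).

7160 frames

A emits 24 × 7160 = 171840 frames; B emits 25 × 7160 = 179000.
Difference = 7160 frames; B is ahead of A.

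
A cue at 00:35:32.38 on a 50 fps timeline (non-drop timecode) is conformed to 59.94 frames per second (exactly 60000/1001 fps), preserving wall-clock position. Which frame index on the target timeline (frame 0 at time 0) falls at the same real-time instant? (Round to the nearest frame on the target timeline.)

Source frame index: (0×3600 + 35×60 + 32) × 50 + 38 = 106638.
Real time: 106638 / (50) = 53319/25 s.
Target frame: (53319/25) × (60000/1001) = 18280800/143 ≈ 127837.762 → 127838.

frame 127838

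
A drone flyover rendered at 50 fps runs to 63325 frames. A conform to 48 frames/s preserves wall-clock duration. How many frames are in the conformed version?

Target frames = source frames × (target rate / source rate) = 63325 × (48)/(50) = 63325 × 24/25 = 60792.

60792 frames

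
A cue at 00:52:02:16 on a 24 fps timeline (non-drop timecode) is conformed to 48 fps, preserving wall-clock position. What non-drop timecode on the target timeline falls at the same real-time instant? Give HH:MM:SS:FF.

Source frame index: (0×3600 + 52×60 + 2) × 24 + 16 = 74944.
Real time: 74944 / (24) = 9368/3 s.
Target frame: (9368/3) × (48) = 149888.
At 48 labels/s: frame 149888 → 00:52:02:32.

00:52:02:32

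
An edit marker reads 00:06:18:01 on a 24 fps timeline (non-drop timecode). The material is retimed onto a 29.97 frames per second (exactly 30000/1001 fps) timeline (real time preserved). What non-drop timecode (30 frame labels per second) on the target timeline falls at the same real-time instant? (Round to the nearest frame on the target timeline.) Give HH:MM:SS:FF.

Source frame index: (0×3600 + 6×60 + 18) × 24 + 1 = 9073.
Real time: 9073 / (24) = 9073/24 s.
Target frame: (9073/24) × (30000/1001) = 11341250/1001 ≈ 11329.920 → 11330.
At 30 labels/s: frame 11330 → 00:06:17:20.

00:06:17:20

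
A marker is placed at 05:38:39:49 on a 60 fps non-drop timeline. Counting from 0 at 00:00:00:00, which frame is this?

Total seconds to the label: (5 × 3600 + 38 × 60 + 39) = 20319.
Frame index = 20319 × 60 + 49 = 1219189.

1219189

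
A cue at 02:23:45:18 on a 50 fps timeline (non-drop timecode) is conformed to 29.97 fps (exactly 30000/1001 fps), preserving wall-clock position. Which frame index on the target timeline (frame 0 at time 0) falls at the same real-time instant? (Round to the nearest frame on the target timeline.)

Source frame index: (2×3600 + 23×60 + 45) × 50 + 18 = 431268.
Real time: 431268 / (50) = 215634/25 s.
Target frame: (215634/25) × (30000/1001) = 258760800/1001 ≈ 258502.298 → 258502.

frame 258502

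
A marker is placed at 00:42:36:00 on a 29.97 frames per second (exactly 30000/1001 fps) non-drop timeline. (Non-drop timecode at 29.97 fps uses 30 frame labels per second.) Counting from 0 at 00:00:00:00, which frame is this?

frame 76680

Total seconds to the label: (0 × 3600 + 42 × 60 + 36) = 2556.
Frame index = 2556 × 30 + 0 = 76680.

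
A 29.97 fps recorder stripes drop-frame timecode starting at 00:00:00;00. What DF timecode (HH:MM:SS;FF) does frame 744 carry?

Ten DF minutes hold 17982 frames, so frame 744 lies in block 0 (frames 0–17981) with 744 frames into that block.
The block's first minute is 1800 frames and the rest 1798 each; 744 frames reaches minute 0, so 0 × 18 + 0 × 2 = 0 labels have been skipped so far.
Adding those back, label number 744 + 0 = 744 at 30 labels/s is 24 s + 24 f = 0 h 0 min 24 s frame 24, i.e. 00:00:24;24.

00:00:24;24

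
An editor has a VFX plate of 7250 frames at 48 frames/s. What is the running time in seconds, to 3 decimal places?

Running time = 7250 × 1/48 = 3625/24 s ≈ 151.042 s.

151.042 seconds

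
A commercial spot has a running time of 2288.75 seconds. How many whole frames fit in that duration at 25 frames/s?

57218 frames

Frames = 2288.75 × 25 = 228875/4 ≈ 57218.7500.
Complete frames: 57218.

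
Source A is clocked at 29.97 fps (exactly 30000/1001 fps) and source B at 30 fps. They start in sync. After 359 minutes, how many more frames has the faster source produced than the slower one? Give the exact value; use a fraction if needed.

359 min = 21540 s.
A emits 30000/1001 × 21540 = 646200000/1001 frames; B emits 30 × 21540 = 646200.
Difference = 646200/1001 frames (≈ 645.5544); B is ahead of A.

646200/1001 frames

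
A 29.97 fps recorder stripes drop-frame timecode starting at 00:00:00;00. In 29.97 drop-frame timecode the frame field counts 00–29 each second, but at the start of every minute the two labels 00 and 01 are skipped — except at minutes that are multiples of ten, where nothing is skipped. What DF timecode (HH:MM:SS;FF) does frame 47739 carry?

Ten DF minutes hold 17982 frames, so frame 47739 lies in block 2 (frames 35964–53945) with 11775 frames into that block.
The block's first minute is 1800 frames and the rest 1798 each; 11775 frames reaches minute 6, so 2 × 18 + 6 × 2 = 48 labels have been skipped so far.
Adding those back, label number 47739 + 48 = 47787 at 30 labels/s is 1592 s + 27 f = 0 h 26 min 32 s frame 27, i.e. 00:26:32;27.

00:26:32;27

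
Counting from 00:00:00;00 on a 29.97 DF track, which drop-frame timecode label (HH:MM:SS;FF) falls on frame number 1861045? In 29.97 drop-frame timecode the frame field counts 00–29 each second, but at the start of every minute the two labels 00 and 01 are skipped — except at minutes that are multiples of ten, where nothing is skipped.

Each 10-minute DF block holds 10 × 60 × 30 − 9 × 2 = 17982 frames. 1861045 ÷ 17982 → 103 full blocks, remainder 8899.
Within the partial block the first minute is 1800 frames and each further minute 1798, so 4 further minute boundaries passed. Total skipped labels = 18 × 103 + 2 × 4 = 1862.
Non-drop label index = 1861045 + 1862 = 1862907; at 30 labels/s that is 17:14:56:27, i.e. DF 17:14:56;27.

17:14:56;27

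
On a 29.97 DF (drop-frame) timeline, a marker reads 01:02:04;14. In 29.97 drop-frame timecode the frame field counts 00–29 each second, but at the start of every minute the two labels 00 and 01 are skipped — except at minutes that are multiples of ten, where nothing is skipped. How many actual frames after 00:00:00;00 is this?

111622

Complete 10-minute blocks: 6, each 17982 frames → 107892.
Remaining 2 whole minutes in the current block: 1800 + 1 × 1798 = 3598 frames.
Within the current minute: 4 × 30 + 14 − 2 = 132 (labels ;00/;01 skipped at this minute). Total = 107892 + 3598 + 132 = 111622.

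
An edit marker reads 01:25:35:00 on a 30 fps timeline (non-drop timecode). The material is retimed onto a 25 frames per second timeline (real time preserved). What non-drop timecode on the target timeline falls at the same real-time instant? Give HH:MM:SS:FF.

01:25:35:00

Source frame index: (1×3600 + 25×60 + 35) × 30 + 0 = 154050.
Real time: 154050 / (30) = 5135 s.
Target frame: (5135) × (25) = 128375.
At 25 labels/s: frame 128375 → 01:25:35:00.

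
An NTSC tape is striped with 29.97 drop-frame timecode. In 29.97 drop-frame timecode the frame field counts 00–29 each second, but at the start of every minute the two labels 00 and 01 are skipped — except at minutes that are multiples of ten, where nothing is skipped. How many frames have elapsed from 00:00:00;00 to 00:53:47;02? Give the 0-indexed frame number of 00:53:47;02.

As if non-drop at 30 labels/s: (0 × 3600 + 53 × 60 + 47) × 30 + 2 = 96812.
Minute boundaries passed: 53; those not divisible by 10: 53 − 5 = 48; dropped labels = 2 × 48 = 96.
Actual frame index = 96812 − 96 = 96716.

96716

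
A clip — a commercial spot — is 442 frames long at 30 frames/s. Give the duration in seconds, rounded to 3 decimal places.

Running time = 442 × 1/30 = 221/15 s ≈ 14.733 s.

14.733 seconds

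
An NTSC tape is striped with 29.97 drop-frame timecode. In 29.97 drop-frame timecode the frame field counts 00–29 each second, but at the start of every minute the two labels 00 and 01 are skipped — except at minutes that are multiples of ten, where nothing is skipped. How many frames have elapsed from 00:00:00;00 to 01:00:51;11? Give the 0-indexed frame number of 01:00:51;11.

As if non-drop at 30 labels/s: (1 × 3600 + 0 × 60 + 51) × 30 + 11 = 109541.
Minute boundaries passed: 60; those not divisible by 10: 60 − 6 = 54; dropped labels = 2 × 54 = 108.
Actual frame index = 109541 − 108 = 109433.

109433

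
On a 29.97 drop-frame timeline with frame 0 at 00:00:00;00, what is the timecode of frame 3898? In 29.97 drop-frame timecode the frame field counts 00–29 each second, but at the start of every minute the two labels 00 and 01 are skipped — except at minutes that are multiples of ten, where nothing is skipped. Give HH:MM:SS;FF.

00:02:10;02

Ten DF minutes hold 17982 frames, so frame 3898 lies in block 0 (frames 0–17981) with 3898 frames into that block.
The block's first minute is 1800 frames and the rest 1798 each; 3898 frames reaches minute 2, so 0 × 18 + 2 × 2 = 4 labels have been skipped so far.
Adding those back, label number 3898 + 4 = 3902 at 30 labels/s is 130 s + 2 f = 0 h 2 min 10 s frame 2, i.e. 00:02:10;02.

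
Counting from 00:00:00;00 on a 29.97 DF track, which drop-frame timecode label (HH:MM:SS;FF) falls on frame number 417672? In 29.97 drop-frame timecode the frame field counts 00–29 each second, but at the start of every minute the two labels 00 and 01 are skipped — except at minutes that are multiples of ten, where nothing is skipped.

03:52:16;10

Ten DF minutes hold 17982 frames, so frame 417672 lies in block 23 (frames 413586–431567) with 4086 frames into that block.
The block's first minute is 1800 frames and the rest 1798 each; 4086 frames reaches minute 2, so 23 × 18 + 2 × 2 = 418 labels have been skipped so far.
Adding those back, label number 417672 + 418 = 418090 at 30 labels/s is 13936 s + 10 f = 3 h 52 min 16 s frame 10, i.e. 03:52:16;10.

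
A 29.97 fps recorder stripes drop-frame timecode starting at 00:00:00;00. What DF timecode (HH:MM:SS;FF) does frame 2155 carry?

Ten DF minutes hold 17982 frames, so frame 2155 lies in block 0 (frames 0–17981) with 2155 frames into that block.
The block's first minute is 1800 frames and the rest 1798 each; 2155 frames reaches minute 1, so 0 × 18 + 1 × 2 = 2 labels have been skipped so far.
Adding those back, label number 2155 + 2 = 2157 at 30 labels/s is 71 s + 27 f = 0 h 1 min 11 s frame 27, i.e. 00:01:11;27.

00:01:11;27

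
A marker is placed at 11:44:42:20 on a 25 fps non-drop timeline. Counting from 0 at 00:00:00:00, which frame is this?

Total seconds to the label: (11 × 3600 + 44 × 60 + 42) = 42282.
Frame index = 42282 × 25 + 20 = 1057070.

1057070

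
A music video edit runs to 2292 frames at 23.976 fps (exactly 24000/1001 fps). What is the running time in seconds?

Running time = 2292 / (24000/1001) = 95.5955 s.

95.5955 seconds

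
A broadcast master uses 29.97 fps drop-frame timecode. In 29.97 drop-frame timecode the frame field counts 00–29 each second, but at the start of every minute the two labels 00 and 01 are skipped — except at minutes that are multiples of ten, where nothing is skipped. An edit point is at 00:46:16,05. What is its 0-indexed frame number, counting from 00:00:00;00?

83201

Complete 10-minute blocks: 4, each 17982 frames → 71928.
Remaining 6 whole minutes in the current block: 1800 + 5 × 1798 = 10790 frames.
Within the current minute: 16 × 30 + 5 − 2 = 483 (labels ;00/;01 skipped at this minute). Total = 71928 + 10790 + 483 = 83201.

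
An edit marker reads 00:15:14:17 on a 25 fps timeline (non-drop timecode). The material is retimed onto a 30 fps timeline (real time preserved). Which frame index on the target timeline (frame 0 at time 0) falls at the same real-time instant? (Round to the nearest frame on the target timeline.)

Source frame index: (0×3600 + 15×60 + 14) × 25 + 17 = 22867.
Real time: 22867 / (25) = 22867/25 s.
Target frame: (22867/25) × (30) = 137202/5 ≈ 27440.400 → 27440.

frame 27440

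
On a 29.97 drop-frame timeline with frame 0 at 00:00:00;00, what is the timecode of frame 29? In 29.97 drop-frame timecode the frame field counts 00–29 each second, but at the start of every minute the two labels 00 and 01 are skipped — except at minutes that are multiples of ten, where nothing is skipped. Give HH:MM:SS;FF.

00:00:00;29

Ten DF minutes hold 17982 frames, so frame 29 lies in block 0 (frames 0–17981) with 29 frames into that block.
The block's first minute is 1800 frames and the rest 1798 each; 29 frames reaches minute 0, so 0 × 18 + 0 × 2 = 0 labels have been skipped so far.
Adding those back, label number 29 + 0 = 29 at 30 labels/s is 0 s + 29 f = 0 h 0 min 0 s frame 29, i.e. 00:00:00;29.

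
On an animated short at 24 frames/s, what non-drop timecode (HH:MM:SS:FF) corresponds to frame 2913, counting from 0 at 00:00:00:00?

2913 ÷ 24 = 121 full seconds, remainder 9 frames.
121 s = 0 h 2 min 1 s.
Timecode: 00:02:01:09.

00:02:01:09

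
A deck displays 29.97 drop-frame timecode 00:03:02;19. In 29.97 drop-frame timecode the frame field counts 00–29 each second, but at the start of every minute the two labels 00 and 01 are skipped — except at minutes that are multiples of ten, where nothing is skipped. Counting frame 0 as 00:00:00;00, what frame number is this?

Complete 10-minute blocks: 0, each 17982 frames → 0.
Remaining 3 whole minutes in the current block: 1800 + 2 × 1798 = 5396 frames.
Within the current minute: 2 × 30 + 19 − 2 = 77 (labels ;00/;01 skipped at this minute). Total = 0 + 5396 + 77 = 5473.

5473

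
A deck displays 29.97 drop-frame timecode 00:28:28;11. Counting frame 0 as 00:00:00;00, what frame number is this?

Complete 10-minute blocks: 2, each 17982 frames → 35964.
Remaining 8 whole minutes in the current block: 1800 + 7 × 1798 = 14386 frames.
Within the current minute: 28 × 30 + 11 − 2 = 849 (labels ;00/;01 skipped at this minute). Total = 35964 + 14386 + 849 = 51199.

51199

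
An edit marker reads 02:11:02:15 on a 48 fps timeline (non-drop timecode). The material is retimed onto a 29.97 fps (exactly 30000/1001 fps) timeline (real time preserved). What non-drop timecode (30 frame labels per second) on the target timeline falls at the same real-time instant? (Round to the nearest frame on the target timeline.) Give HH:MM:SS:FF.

Source frame index: (2×3600 + 11×60 + 2) × 48 + 15 = 377391.
Real time: 377391 / (48) = 125797/16 s.
Target frame: (125797/16) × (30000/1001) = 33695625/143 ≈ 235633.741 → 235634.
At 30 labels/s: frame 235634 → 02:10:54:14.

02:10:54:14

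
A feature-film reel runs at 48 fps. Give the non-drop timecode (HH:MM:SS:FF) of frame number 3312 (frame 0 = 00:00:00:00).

00:01:09:00

3312 ÷ 48 = 69 full seconds, remainder 0 frames.
69 s = 0 h 1 min 9 s.
Timecode: 00:01:09:00.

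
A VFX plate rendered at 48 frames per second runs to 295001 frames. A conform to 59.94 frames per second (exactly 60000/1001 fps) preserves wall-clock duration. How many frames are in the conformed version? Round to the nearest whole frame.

Frames at target rate = 295001 × (60000/1001) / (48) = 52678750/143 ≈ 368382.867.
Nearest whole frame: 368383.

368383 frames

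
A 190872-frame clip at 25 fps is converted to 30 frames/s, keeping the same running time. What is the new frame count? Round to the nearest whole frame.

Frames at target rate = 190872 × (30) / (25) = 1145232/5 ≈ 229046.400.
Nearest whole frame: 229046.

229046 frames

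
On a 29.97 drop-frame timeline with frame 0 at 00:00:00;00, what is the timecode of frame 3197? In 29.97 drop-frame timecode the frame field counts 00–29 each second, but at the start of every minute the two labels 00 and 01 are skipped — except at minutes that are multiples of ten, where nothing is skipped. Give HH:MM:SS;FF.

00:01:46;19

Ten DF minutes hold 17982 frames, so frame 3197 lies in block 0 (frames 0–17981) with 3197 frames into that block.
The block's first minute is 1800 frames and the rest 1798 each; 3197 frames reaches minute 1, so 0 × 18 + 1 × 2 = 2 labels have been skipped so far.
Adding those back, label number 3197 + 2 = 3199 at 30 labels/s is 106 s + 19 f = 0 h 1 min 46 s frame 19, i.e. 00:01:46;19.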